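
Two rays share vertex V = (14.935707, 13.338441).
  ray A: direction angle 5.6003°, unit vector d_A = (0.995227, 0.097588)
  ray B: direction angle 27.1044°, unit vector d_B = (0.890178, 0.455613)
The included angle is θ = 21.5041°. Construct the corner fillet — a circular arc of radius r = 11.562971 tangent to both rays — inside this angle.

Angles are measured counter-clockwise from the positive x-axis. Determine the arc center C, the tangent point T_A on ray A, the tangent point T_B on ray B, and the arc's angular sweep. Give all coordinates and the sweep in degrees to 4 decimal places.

bisector direction at 16.3523° = (0.959548,0.281544)
center distance |VC| = r/sin(θ/2) = 11.562971/sin(10.7521°) = 61.980175
C = V + |VC|·bis = (74.4087,30.7886)
T_A = V + ((C−V)·d_A)·d_A = V + 60.8920·d_A = (75.5371,19.2808)
T_B = V + ((C−V)·d_B)·d_B = V + 60.8920·d_B = (69.1404,41.0817)
sweep = 180° − θ = 158.4959°

center=(74.4087,30.7886) T_A=(75.5371,19.2808) T_B=(69.1404,41.0817) sweep=158.4959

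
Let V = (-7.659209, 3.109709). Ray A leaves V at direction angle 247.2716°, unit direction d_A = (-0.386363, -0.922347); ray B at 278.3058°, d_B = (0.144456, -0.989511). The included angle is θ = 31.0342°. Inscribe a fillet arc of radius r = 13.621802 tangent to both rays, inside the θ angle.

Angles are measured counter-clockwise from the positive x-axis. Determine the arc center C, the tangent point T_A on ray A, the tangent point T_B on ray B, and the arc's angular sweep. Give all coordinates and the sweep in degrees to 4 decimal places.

bisector direction at 262.7887° = (-0.125529,-0.992090)
center distance |VC| = r/sin(θ/2) = 13.621802/sin(15.5171°) = 50.917683
C = V + |VC|·bis = (-14.0508,-47.4052)
T_A = V + ((C−V)·d_A)·d_A = V + 49.0618·d_A = (-26.6149,-42.1422)
T_B = V + ((C−V)·d_B)·d_B = V + 49.0618·d_B = (-0.5719,-45.4375)
sweep = 180° − θ = 148.9658°

center=(-14.0508,-47.4052) T_A=(-26.6149,-42.1422) T_B=(-0.5719,-45.4375) sweep=148.9658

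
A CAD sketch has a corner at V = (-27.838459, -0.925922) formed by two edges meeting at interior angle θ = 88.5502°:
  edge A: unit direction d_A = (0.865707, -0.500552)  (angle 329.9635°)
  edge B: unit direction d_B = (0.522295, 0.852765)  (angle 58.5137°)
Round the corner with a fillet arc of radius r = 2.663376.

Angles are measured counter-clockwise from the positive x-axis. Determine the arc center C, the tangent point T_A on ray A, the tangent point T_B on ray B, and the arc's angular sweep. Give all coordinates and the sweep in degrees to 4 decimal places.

center=(-24.1405,0.0125) T_A=(-25.4737,-2.2932) T_B=(-26.4117,1.4035) sweep=91.4498

bisector direction at 14.2386° = (0.969280,0.245960)
center distance |VC| = r/sin(θ/2) = 2.663376/sin(44.2751°) = 3.815155
C = V + |VC|·bis = (-24.1405,0.0125)
T_A = V + ((C−V)·d_A)·d_A = V + 2.7316·d_A = (-25.4737,-2.2932)
T_B = V + ((C−V)·d_B)·d_B = V + 2.7316·d_B = (-26.4117,1.4035)
sweep = 180° − θ = 91.4498°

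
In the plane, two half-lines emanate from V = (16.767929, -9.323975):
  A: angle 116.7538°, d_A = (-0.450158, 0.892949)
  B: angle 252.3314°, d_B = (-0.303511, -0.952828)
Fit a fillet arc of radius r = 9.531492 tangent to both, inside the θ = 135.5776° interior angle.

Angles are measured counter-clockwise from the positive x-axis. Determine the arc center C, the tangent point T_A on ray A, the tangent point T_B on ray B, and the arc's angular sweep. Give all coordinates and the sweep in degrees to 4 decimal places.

center=(6.5048,-10.1394) T_A=(15.0160,-5.8487) T_B=(15.5867,-13.0323) sweep=44.4224

bisector direction at 184.5426° = (-0.996859,-0.079200)
center distance |VC| = r/sin(θ/2) = 9.531492/sin(67.7888°) = 10.295448
C = V + |VC|·bis = (6.5048,-10.1394)
T_A = V + ((C−V)·d_A)·d_A = V + 3.8919·d_A = (15.0160,-5.8487)
T_B = V + ((C−V)·d_B)·d_B = V + 3.8919·d_B = (15.5867,-13.0323)
sweep = 180° − θ = 44.4224°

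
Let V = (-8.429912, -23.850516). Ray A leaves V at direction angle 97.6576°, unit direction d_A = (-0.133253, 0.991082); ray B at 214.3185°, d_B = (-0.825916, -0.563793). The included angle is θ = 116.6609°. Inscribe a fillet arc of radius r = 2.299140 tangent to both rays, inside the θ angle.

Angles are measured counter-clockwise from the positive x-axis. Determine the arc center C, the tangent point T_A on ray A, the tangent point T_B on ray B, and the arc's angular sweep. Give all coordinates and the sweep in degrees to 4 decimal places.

center=(-10.8975,-22.7512) T_A=(-8.6189,-22.4449) T_B=(-9.6013,-24.6501) sweep=63.3391

bisector direction at 155.9880° = (-0.913461,0.406927)
center distance |VC| = r/sin(θ/2) = 2.299140/sin(58.3304°) = 2.701406
C = V + |VC|·bis = (-10.8975,-22.7512)
T_A = V + ((C−V)·d_A)·d_A = V + 1.4183·d_A = (-8.6189,-22.4449)
T_B = V + ((C−V)·d_B)·d_B = V + 1.4183·d_B = (-9.6013,-24.6501)
sweep = 180° − θ = 63.3391°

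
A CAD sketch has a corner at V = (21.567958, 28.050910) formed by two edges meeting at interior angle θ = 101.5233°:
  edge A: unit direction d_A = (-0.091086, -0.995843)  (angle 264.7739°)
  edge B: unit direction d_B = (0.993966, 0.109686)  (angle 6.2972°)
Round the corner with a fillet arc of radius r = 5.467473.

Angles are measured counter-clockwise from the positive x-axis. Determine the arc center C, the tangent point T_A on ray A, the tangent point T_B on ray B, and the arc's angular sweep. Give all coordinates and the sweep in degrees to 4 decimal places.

bisector direction at 315.5356° = (0.713685,-0.700467)
center distance |VC| = r/sin(θ/2) = 5.467473/sin(50.7617°) = 7.059164
C = V + |VC|·bis = (26.6060,23.1062)
T_A = V + ((C−V)·d_A)·d_A = V + 4.4653·d_A = (21.1612,23.6042)
T_B = V + ((C−V)·d_B)·d_B = V + 4.4653·d_B = (26.0063,28.5407)
sweep = 180° − θ = 78.4767°

center=(26.6060,23.1062) T_A=(21.1612,23.6042) T_B=(26.0063,28.5407) sweep=78.4767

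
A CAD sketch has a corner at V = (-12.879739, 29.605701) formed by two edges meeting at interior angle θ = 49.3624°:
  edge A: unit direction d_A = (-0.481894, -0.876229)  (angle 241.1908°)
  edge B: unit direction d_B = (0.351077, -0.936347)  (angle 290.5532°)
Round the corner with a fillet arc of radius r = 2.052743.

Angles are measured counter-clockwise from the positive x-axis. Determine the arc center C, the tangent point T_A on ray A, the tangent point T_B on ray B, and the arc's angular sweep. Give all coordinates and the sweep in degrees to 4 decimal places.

center=(-13.2336,24.7025) T_A=(-15.0323,25.6917) T_B=(-11.3115,25.4232) sweep=130.6376

bisector direction at 265.8720° = (-0.071985,-0.997406)
center distance |VC| = r/sin(θ/2) = 2.052743/sin(24.6812°) = 4.915938
C = V + |VC|·bis = (-13.2336,24.7025)
T_A = V + ((C−V)·d_A)·d_A = V + 4.4668·d_A = (-15.0323,25.6917)
T_B = V + ((C−V)·d_B)·d_B = V + 4.4668·d_B = (-11.3115,25.4232)
sweep = 180° − θ = 130.6376°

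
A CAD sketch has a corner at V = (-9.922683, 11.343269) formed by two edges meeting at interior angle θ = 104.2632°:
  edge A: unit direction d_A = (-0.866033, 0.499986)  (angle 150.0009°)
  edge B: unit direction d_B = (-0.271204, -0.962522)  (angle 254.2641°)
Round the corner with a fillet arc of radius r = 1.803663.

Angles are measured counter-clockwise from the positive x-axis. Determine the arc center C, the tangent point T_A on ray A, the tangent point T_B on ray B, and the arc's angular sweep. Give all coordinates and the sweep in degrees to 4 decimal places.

center=(-12.0391,10.4825) T_A=(-11.1373,12.0445) T_B=(-10.3031,9.9933) sweep=75.7368

bisector direction at 202.1325° = (-0.926315,-0.376750)
center distance |VC| = r/sin(θ/2) = 1.803663/sin(52.1316°) = 2.284787
C = V + |VC|·bis = (-12.0391,10.4825)
T_A = V + ((C−V)·d_A)·d_A = V + 1.4025·d_A = (-11.1373,12.0445)
T_B = V + ((C−V)·d_B)·d_B = V + 1.4025·d_B = (-10.3031,9.9933)
sweep = 180° − θ = 75.7368°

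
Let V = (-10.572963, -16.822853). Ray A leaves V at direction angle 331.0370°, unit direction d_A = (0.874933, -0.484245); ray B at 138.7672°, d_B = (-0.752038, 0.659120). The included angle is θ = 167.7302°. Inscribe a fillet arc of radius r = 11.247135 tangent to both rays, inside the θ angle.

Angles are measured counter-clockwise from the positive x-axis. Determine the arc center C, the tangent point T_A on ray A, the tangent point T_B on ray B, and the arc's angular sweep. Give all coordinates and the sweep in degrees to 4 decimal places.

bisector direction at 54.9021° = (0.574975,0.818171)
center distance |VC| = r/sin(θ/2) = 11.247135/sin(83.8651°) = 11.311918
C = V + |VC|·bis = (-4.0689,-7.5678)
T_A = V + ((C−V)·d_A)·d_A = V + 1.2089·d_A = (-9.5153,-17.4083)
T_B = V + ((C−V)·d_B)·d_B = V + 1.2089·d_B = (-11.4821,-16.0260)
sweep = 180° − θ = 12.2698°

center=(-4.0689,-7.5678) T_A=(-9.5153,-17.4083) T_B=(-11.4821,-16.0260) sweep=12.2698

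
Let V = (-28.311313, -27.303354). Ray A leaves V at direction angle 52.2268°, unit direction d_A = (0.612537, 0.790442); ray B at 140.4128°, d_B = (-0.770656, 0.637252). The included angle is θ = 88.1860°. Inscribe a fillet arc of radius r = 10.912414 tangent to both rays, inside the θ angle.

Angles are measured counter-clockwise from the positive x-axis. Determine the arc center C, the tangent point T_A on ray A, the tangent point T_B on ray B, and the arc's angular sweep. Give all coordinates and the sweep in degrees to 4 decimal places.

bisector direction at 96.3198° = (-0.110078,0.993923)
center distance |VC| = r/sin(θ/2) = 10.912414/sin(44.0930°) = 15.682698
C = V + |VC|·bis = (-30.0376,-11.7160)
T_A = V + ((C−V)·d_A)·d_A = V + 11.2635·d_A = (-21.4120,-18.4002)
T_B = V + ((C−V)·d_B)·d_B = V + 11.2635·d_B = (-36.9916,-20.1257)
sweep = 180° − θ = 91.8140°

center=(-30.0376,-11.7160) T_A=(-21.4120,-18.4002) T_B=(-36.9916,-20.1257) sweep=91.8140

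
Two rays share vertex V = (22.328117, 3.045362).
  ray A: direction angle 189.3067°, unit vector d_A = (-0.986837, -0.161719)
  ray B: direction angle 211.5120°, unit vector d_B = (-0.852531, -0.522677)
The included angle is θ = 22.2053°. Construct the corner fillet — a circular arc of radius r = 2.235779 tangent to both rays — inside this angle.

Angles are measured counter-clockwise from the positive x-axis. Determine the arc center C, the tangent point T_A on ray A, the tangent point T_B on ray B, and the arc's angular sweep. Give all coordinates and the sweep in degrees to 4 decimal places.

center=(11.4466,-1.0035) T_A=(11.0850,1.2029) T_B=(12.6152,-2.9095) sweep=157.7947

bisector direction at 200.4093° = (-0.937225,-0.348725)
center distance |VC| = r/sin(θ/2) = 2.235779/sin(11.1027°) = 11.610374
C = V + |VC|·bis = (11.4466,-1.0035)
T_A = V + ((C−V)·d_A)·d_A = V + 11.3931·d_A = (11.0850,1.2029)
T_B = V + ((C−V)·d_B)·d_B = V + 11.3931·d_B = (12.6152,-2.9095)
sweep = 180° − θ = 157.7947°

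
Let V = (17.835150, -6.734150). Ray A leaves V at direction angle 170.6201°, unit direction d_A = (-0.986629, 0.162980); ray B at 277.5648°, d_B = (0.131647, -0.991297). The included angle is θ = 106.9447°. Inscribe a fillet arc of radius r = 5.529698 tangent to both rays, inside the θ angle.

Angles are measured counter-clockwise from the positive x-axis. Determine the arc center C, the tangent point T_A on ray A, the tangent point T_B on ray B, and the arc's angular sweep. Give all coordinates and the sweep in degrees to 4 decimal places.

bisector direction at 224.0925° = (-0.718218,-0.695818)
center distance |VC| = r/sin(θ/2) = 5.529698/sin(53.4723°) = 6.881417
C = V + |VC|·bis = (12.8928,-11.5224)
T_A = V + ((C−V)·d_A)·d_A = V + 4.0959·d_A = (13.7940,-6.0666)
T_B = V + ((C−V)·d_B)·d_B = V + 4.0959·d_B = (18.3744,-10.7944)
sweep = 180° − θ = 73.0553°

center=(12.8928,-11.5224) T_A=(13.7940,-6.0666) T_B=(18.3744,-10.7944) sweep=73.0553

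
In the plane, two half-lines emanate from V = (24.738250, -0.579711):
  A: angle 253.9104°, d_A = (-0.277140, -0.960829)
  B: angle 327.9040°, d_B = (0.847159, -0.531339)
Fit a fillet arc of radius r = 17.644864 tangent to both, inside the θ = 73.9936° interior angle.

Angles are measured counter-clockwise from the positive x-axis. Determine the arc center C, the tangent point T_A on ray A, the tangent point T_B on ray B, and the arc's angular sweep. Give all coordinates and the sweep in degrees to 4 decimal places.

bisector direction at 290.9072° = (0.356855,-0.934160)
center distance |VC| = r/sin(θ/2) = 17.644864/sin(36.9968°) = 29.321588
C = V + |VC|·bis = (35.2018,-27.9708)
T_A = V + ((C−V)·d_A)·d_A = V + 23.4182·d_A = (18.2481,-23.0807)
T_B = V + ((C−V)·d_B)·d_B = V + 23.4182·d_B = (44.5772,-13.0227)
sweep = 180° − θ = 106.0064°

center=(35.2018,-27.9708) T_A=(18.2481,-23.0807) T_B=(44.5772,-13.0227) sweep=106.0064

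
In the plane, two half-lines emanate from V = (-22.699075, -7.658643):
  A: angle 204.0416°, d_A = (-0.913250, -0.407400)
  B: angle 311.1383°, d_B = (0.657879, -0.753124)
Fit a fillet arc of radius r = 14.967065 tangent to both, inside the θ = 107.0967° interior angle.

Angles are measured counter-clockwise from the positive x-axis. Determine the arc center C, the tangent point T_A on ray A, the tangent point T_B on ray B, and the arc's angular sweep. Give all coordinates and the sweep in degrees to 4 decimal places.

bisector direction at 257.5899° = (-0.214907,-0.976635)
center distance |VC| = r/sin(θ/2) = 14.967065/sin(53.5483°) = 18.607455
C = V + |VC|·bis = (-26.6979,-25.8313)
T_A = V + ((C−V)·d_A)·d_A = V + 11.0555·d_A = (-32.7955,-12.1627)
T_B = V + ((C−V)·d_B)·d_B = V + 11.0555·d_B = (-15.4259,-15.9848)
sweep = 180° − θ = 72.9033°

center=(-26.6979,-25.8313) T_A=(-32.7955,-12.1627) T_B=(-15.4259,-15.9848) sweep=72.9033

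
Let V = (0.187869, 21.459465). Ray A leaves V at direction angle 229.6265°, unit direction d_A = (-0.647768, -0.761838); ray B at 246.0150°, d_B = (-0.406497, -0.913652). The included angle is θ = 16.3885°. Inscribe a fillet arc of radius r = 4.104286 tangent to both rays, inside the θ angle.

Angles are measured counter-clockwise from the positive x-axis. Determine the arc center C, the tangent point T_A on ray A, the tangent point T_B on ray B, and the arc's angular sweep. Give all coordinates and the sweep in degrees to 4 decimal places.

bisector direction at 237.8208° = (-0.532570,-0.846386)
center distance |VC| = r/sin(θ/2) = 4.104286/sin(8.1943°) = 28.796025
C = V + |VC|·bis = (-15.1480,-2.9131)
T_A = V + ((C−V)·d_A)·d_A = V + 28.5020·d_A = (-18.2748,-0.2545)
T_B = V + ((C−V)·d_B)·d_B = V + 28.5020·d_B = (-11.3981,-4.5815)
sweep = 180° − θ = 163.6115°

center=(-15.1480,-2.9131) T_A=(-18.2748,-0.2545) T_B=(-11.3981,-4.5815) sweep=163.6115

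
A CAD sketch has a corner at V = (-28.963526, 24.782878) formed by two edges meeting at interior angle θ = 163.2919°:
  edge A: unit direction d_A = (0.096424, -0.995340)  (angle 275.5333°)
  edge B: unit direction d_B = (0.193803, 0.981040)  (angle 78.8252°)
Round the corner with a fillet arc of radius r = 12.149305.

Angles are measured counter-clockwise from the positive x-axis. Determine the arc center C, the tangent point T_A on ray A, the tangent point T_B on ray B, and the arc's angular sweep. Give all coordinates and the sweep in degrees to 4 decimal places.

bisector direction at 357.1793° = (0.998788,-0.049211)
center distance |VC| = r/sin(θ/2) = 12.149305/sin(81.6459°) = 12.279602
C = V + |VC|·bis = (-16.6988,24.1786)
T_A = V + ((C−V)·d_A)·d_A = V + 1.7841·d_A = (-28.7915,23.0071)
T_B = V + ((C−V)·d_B)·d_B = V + 1.7841·d_B = (-28.6178,26.5332)
sweep = 180° − θ = 16.7081°

center=(-16.6988,24.1786) T_A=(-28.7915,23.0071) T_B=(-28.6178,26.5332) sweep=16.7081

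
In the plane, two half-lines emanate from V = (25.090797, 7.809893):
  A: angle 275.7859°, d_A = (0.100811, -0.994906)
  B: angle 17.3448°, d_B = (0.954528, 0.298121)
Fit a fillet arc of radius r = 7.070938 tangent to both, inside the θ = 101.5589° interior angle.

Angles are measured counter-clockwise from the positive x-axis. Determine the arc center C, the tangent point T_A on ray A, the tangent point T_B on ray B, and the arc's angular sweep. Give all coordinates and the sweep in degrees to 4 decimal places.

center=(32.7075,2.7810) T_A=(25.6726,2.0682) T_B=(30.5995,9.5304) sweep=78.4411

bisector direction at 326.5654° = (0.834515,-0.550986)
center distance |VC| = r/sin(θ/2) = 7.070938/sin(50.7794°) = 9.127115
C = V + |VC|·bis = (32.7075,2.7810)
T_A = V + ((C−V)·d_A)·d_A = V + 5.7711·d_A = (25.6726,2.0682)
T_B = V + ((C−V)·d_B)·d_B = V + 5.7711·d_B = (30.5995,9.5304)
sweep = 180° − θ = 78.4411°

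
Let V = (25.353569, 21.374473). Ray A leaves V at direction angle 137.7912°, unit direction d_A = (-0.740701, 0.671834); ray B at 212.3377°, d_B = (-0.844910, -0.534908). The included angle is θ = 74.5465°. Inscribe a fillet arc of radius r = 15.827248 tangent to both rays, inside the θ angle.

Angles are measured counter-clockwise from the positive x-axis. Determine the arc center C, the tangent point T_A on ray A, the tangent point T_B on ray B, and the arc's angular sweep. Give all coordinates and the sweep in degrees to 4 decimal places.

bisector direction at 175.0645° = (-0.996292,0.086035)
center distance |VC| = r/sin(θ/2) = 15.827248/sin(37.2732°) = 26.134090
C = V + |VC|·bis = (-0.6836,23.6229)
T_A = V + ((C−V)·d_A)·d_A = V + 20.7964·d_A = (9.9497,35.3462)
T_B = V + ((C−V)·d_B)·d_B = V + 20.7964·d_B = (7.7825,10.2503)
sweep = 180° − θ = 105.4535°

center=(-0.6836,23.6229) T_A=(9.9497,35.3462) T_B=(7.7825,10.2503) sweep=105.4535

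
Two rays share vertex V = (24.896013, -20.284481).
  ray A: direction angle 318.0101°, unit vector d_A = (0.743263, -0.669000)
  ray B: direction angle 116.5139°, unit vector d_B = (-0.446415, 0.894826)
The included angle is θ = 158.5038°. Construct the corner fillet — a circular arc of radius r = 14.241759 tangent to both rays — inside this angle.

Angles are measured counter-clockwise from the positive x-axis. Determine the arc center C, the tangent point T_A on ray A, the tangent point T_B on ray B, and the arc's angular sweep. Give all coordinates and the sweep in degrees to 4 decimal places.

center=(36.4331,-11.5077) T_A=(26.9053,-22.0930) T_B=(23.6892,-17.8654) sweep=21.4962

bisector direction at 37.2620° = (0.795875,0.605461)
center distance |VC| = r/sin(θ/2) = 14.241759/sin(79.2519°) = 14.496070
C = V + |VC|·bis = (36.4331,-11.5077)
T_A = V + ((C−V)·d_A)·d_A = V + 2.7034·d_A = (26.9053,-22.0930)
T_B = V + ((C−V)·d_B)·d_B = V + 2.7034·d_B = (23.6892,-17.8654)
sweep = 180° − θ = 21.4962°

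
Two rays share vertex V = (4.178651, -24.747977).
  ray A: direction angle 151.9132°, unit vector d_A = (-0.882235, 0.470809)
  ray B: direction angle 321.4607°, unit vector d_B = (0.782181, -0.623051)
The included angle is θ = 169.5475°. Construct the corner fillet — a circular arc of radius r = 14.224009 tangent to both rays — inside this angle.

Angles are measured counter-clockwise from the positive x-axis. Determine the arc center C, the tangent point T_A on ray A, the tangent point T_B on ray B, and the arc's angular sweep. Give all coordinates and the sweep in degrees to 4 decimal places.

center=(-3.6660,-36.6844) T_A=(3.0308,-24.1354) T_B=(5.1963,-25.5586) sweep=10.4525

bisector direction at 236.6869° = (-0.549213,-0.835682)
center distance |VC| = r/sin(θ/2) = 14.224009/sin(84.7738°) = 14.283388
C = V + |VC|·bis = (-3.6660,-36.6844)
T_A = V + ((C−V)·d_A)·d_A = V + 1.3011·d_A = (3.0308,-24.1354)
T_B = V + ((C−V)·d_B)·d_B = V + 1.3011·d_B = (5.1963,-25.5586)
sweep = 180° − θ = 10.4525°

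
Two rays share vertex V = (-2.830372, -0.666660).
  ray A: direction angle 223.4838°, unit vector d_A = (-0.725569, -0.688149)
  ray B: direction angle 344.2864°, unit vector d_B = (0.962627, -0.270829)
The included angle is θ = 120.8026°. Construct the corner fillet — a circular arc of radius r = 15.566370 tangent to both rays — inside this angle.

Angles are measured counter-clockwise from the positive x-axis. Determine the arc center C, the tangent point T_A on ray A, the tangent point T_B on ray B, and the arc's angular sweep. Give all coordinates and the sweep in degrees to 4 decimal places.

bisector direction at 283.8851° = (0.239976,-0.970779)
center distance |VC| = r/sin(θ/2) = 15.566370/sin(60.4013°) = 17.902542
C = V + |VC|·bis = (1.4658,-18.0461)
T_A = V + ((C−V)·d_A)·d_A = V + 8.8425·d_A = (-9.2462,-6.7516)
T_B = V + ((C−V)·d_B)·d_B = V + 8.8425·d_B = (5.6816,-3.0615)
sweep = 180° − θ = 59.1974°

center=(1.4658,-18.0461) T_A=(-9.2462,-6.7516) T_B=(5.6816,-3.0615) sweep=59.1974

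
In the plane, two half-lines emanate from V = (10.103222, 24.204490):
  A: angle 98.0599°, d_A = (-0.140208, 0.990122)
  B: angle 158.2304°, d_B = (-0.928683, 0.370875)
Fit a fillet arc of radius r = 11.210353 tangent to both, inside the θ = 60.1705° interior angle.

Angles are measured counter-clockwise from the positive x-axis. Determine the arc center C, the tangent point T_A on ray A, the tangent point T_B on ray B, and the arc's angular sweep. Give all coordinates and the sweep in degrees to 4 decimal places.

bisector direction at 128.1452° = (-0.617656,0.786449)
center distance |VC| = r/sin(θ/2) = 11.210353/sin(30.0852°) = 22.363099
C = V + |VC|·bis = (-3.7095,41.7919)
T_A = V + ((C−V)·d_A)·d_A = V + 19.3504·d_A = (7.3901,43.3637)
T_B = V + ((C−V)·d_B)·d_B = V + 19.3504·d_B = (-7.8671,31.3811)
sweep = 180° − θ = 119.8295°

center=(-3.7095,41.7919) T_A=(7.3901,43.3637) T_B=(-7.8671,31.3811) sweep=119.8295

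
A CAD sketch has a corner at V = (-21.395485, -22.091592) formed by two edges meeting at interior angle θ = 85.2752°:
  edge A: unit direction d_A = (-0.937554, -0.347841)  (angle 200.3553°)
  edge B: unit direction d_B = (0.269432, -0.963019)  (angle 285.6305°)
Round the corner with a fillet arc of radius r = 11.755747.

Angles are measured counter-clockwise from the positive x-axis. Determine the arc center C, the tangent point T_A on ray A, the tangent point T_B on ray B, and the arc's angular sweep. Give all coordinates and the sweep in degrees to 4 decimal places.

bisector direction at 242.9929° = (-0.454101,-0.890950)
center distance |VC| = r/sin(θ/2) = 11.755747/sin(42.6376°) = 17.355271
C = V + |VC|·bis = (-29.2765,-37.5543)
T_A = V + ((C−V)·d_A)·d_A = V + 12.7675·d_A = (-33.3657,-26.5326)
T_B = V + ((C−V)·d_B)·d_B = V + 12.7675·d_B = (-17.9555,-34.3869)
sweep = 180° − θ = 94.7248°

center=(-29.2765,-37.5543) T_A=(-33.3657,-26.5326) T_B=(-17.9555,-34.3869) sweep=94.7248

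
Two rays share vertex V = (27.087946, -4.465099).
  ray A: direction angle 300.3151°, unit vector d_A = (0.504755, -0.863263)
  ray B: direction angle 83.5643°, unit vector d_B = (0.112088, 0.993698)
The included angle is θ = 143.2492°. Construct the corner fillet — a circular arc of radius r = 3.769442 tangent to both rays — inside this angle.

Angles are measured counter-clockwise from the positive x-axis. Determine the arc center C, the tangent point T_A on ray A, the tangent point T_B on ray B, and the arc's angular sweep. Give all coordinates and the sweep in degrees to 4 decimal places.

bisector direction at 11.9397° = (0.978366,0.206882)
center distance |VC| = r/sin(θ/2) = 3.769442/sin(71.6246°) = 3.971967
C = V + |VC|·bis = (30.9740,-3.6434)
T_A = V + ((C−V)·d_A)·d_A = V + 1.2521·d_A = (27.7200,-5.5460)
T_B = V + ((C−V)·d_B)·d_B = V + 1.2521·d_B = (27.2283,-3.2209)
sweep = 180° − θ = 36.7508°

center=(30.9740,-3.6434) T_A=(27.7200,-5.5460) T_B=(27.2283,-3.2209) sweep=36.7508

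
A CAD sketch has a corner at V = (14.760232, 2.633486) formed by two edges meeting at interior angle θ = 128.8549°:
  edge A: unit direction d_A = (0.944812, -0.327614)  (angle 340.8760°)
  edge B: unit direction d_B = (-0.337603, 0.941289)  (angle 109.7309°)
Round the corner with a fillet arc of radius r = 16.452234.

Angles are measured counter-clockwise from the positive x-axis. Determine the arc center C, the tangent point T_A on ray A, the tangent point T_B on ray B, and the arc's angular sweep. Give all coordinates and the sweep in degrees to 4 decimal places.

center=(27.5886,15.5985) T_A=(22.1986,0.0542) T_B=(12.1023,10.0442) sweep=51.1451

bisector direction at 45.3034° = (0.703352,0.710842)
center distance |VC| = r/sin(θ/2) = 16.452234/sin(64.4274°) = 18.238930
C = V + |VC|·bis = (27.5886,15.5985)
T_A = V + ((C−V)·d_A)·d_A = V + 7.8729·d_A = (22.1986,0.0542)
T_B = V + ((C−V)·d_B)·d_B = V + 7.8729·d_B = (12.1023,10.0442)
sweep = 180° − θ = 51.1451°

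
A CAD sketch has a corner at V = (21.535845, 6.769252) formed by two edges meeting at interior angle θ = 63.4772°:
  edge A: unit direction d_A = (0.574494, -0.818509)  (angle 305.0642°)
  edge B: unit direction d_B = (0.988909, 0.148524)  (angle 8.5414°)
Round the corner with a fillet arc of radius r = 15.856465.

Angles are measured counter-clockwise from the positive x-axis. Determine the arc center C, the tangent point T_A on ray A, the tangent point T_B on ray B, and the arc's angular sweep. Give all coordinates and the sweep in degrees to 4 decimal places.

bisector direction at 336.8028° = (0.919155,-0.393897)
center distance |VC| = r/sin(θ/2) = 15.856465/sin(31.7386°) = 30.142808
C = V + |VC|·bis = (49.2417,-5.1039)
T_A = V + ((C−V)·d_A)·d_A = V + 25.6352·d_A = (36.2631,-14.2134)
T_B = V + ((C−V)·d_B)·d_B = V + 25.6352·d_B = (46.8867,10.5767)
sweep = 180° − θ = 116.5228°

center=(49.2417,-5.1039) T_A=(36.2631,-14.2134) T_B=(46.8867,10.5767) sweep=116.5228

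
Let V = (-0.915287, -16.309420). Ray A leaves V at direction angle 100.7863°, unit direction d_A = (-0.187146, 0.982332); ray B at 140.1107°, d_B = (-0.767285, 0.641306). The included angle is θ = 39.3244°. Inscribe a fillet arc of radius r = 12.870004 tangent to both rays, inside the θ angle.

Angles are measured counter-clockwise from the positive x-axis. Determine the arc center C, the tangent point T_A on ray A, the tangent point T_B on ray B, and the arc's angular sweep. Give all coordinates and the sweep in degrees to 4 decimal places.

center=(-20.2988,16.6650) T_A=(-7.6562,19.0736) T_B=(-28.5524,6.7900) sweep=140.6756

bisector direction at 120.4485° = (-0.506764,0.862085)
center distance |VC| = r/sin(θ/2) = 12.870004/sin(19.6622°) = 38.249617
C = V + |VC|·bis = (-20.2988,16.6650)
T_A = V + ((C−V)·d_A)·d_A = V + 36.0194·d_A = (-7.6562,19.0736)
T_B = V + ((C−V)·d_B)·d_B = V + 36.0194·d_B = (-28.5524,6.7900)
sweep = 180° − θ = 140.6756°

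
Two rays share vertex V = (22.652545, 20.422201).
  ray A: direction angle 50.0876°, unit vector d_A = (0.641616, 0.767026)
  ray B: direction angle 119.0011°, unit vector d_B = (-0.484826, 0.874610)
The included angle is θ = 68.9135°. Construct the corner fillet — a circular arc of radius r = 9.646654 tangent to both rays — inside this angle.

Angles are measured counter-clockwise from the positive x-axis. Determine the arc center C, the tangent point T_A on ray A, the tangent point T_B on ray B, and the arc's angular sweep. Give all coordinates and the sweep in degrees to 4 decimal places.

bisector direction at 84.5444° = (0.095075,0.995470)
center distance |VC| = r/sin(θ/2) = 9.646654/sin(34.4567°) = 17.050066
C = V + |VC|·bis = (24.2736,37.3950)
T_A = V + ((C−V)·d_A)·d_A = V + 14.0587·d_A = (31.6728,31.2056)
T_B = V + ((C−V)·d_B)·d_B = V + 14.0587·d_B = (15.8365,32.7181)
sweep = 180° − θ = 111.0865°

center=(24.2736,37.3950) T_A=(31.6728,31.2056) T_B=(15.8365,32.7181) sweep=111.0865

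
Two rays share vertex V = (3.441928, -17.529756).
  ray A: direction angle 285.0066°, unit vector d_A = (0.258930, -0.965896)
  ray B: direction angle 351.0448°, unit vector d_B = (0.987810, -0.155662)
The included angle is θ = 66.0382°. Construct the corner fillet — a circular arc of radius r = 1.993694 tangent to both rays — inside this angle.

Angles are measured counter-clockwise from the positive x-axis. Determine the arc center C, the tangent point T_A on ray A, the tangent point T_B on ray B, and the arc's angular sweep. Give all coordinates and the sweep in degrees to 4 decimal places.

bisector direction at 318.0257° = (0.743445,-0.668797)
center distance |VC| = r/sin(θ/2) = 1.993694/sin(33.0191°) = 3.658701
C = V + |VC|·bis = (6.1620,-19.9767)
T_A = V + ((C−V)·d_A)·d_A = V + 3.0678·d_A = (4.2363,-20.4929)
T_B = V + ((C−V)·d_B)·d_B = V + 3.0678·d_B = (6.4723,-18.0073)
sweep = 180° − θ = 113.9618°

center=(6.1620,-19.9767) T_A=(4.2363,-20.4929) T_B=(6.4723,-18.0073) sweep=113.9618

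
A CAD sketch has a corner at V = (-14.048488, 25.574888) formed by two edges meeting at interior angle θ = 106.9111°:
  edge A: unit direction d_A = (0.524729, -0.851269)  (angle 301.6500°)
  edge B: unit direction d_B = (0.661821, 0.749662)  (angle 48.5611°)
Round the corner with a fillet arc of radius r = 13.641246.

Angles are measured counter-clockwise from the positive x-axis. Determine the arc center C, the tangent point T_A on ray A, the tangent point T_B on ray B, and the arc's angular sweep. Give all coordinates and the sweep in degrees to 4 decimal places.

center=(2.8691,24.1262) T_A=(-8.7433,16.9682) T_B=(-7.3572,33.1543) sweep=73.0889

bisector direction at 355.1055° = (0.996354,-0.085320)
center distance |VC| = r/sin(θ/2) = 13.641246/sin(53.4556°) = 16.979497
C = V + |VC|·bis = (2.8691,24.1262)
T_A = V + ((C−V)·d_A)·d_A = V + 10.1104·d_A = (-8.7433,16.9682)
T_B = V + ((C−V)·d_B)·d_B = V + 10.1104·d_B = (-7.3572,33.1543)
sweep = 180° − θ = 73.0889°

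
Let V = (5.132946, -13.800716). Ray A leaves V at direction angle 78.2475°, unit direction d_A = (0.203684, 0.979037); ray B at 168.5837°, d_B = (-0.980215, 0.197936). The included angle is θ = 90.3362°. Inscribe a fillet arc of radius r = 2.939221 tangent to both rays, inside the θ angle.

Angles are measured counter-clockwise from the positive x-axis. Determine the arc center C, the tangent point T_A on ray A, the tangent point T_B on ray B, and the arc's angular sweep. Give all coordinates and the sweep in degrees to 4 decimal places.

center=(2.8505,-10.3413) T_A=(5.7281,-10.9399) T_B=(2.2687,-13.2223) sweep=89.6638

bisector direction at 123.4156° = (-0.550708,0.834698)
center distance |VC| = r/sin(θ/2) = 2.939221/sin(45.1681°) = 4.144544
C = V + |VC|·bis = (2.8505,-10.3413)
T_A = V + ((C−V)·d_A)·d_A = V + 2.9220·d_A = (5.7281,-10.9399)
T_B = V + ((C−V)·d_B)·d_B = V + 2.9220·d_B = (2.2687,-13.2223)
sweep = 180° − θ = 89.6638°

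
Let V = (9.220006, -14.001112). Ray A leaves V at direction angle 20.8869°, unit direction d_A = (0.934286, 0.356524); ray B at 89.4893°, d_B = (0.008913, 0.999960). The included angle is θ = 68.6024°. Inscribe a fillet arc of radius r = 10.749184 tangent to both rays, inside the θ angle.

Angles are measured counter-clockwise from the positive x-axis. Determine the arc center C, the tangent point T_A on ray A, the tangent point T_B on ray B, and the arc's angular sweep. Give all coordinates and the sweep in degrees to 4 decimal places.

center=(20.1092,1.6595) T_A=(23.9416,-8.3834) T_B=(9.3605,1.7553) sweep=111.3976

bisector direction at 55.1881° = (0.570884,0.821031)
center distance |VC| = r/sin(θ/2) = 10.749184/sin(34.3012°) = 19.074281
C = V + |VC|·bis = (20.1092,1.6595)
T_A = V + ((C−V)·d_A)·d_A = V + 15.7570·d_A = (23.9416,-8.3834)
T_B = V + ((C−V)·d_B)·d_B = V + 15.7570·d_B = (9.3605,1.7553)
sweep = 180° − θ = 111.3976°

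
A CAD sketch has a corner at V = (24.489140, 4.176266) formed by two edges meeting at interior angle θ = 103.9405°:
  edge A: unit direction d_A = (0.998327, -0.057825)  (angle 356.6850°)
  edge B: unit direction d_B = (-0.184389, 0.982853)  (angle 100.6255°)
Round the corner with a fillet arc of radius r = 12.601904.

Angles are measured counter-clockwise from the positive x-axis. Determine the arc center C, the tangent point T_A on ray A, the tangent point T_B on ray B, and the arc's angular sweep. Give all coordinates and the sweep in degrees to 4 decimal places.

center=(35.0576,16.1871) T_A=(34.3289,3.6063) T_B=(22.6718,13.8635) sweep=76.0595

bisector direction at 48.6553° = (0.660588,0.750748)
center distance |VC| = r/sin(θ/2) = 12.601904/sin(51.9703°) = 15.998538
C = V + |VC|·bis = (35.0576,16.1871)
T_A = V + ((C−V)·d_A)·d_A = V + 9.8562·d_A = (34.3289,3.6063)
T_B = V + ((C−V)·d_B)·d_B = V + 9.8562·d_B = (22.6718,13.8635)
sweep = 180° − θ = 76.0595°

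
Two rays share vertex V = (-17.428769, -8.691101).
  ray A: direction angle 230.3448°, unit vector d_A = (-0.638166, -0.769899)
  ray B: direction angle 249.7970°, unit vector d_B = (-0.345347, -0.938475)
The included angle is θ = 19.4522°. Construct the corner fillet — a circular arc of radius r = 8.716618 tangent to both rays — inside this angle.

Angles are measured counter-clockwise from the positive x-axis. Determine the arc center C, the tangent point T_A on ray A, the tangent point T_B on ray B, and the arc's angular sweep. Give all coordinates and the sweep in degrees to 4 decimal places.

bisector direction at 240.0709° = (-0.498928,-0.866643)
center distance |VC| = r/sin(θ/2) = 8.716618/sin(9.7261°) = 51.596434
C = V + |VC|·bis = (-43.1717,-53.4068)
T_A = V + ((C−V)·d_A)·d_A = V + 50.8548·d_A = (-49.8826,-47.8442)
T_B = V + ((C−V)·d_B)·d_B = V + 50.8548·d_B = (-34.9913,-56.4171)
sweep = 180° − θ = 160.5478°

center=(-43.1717,-53.4068) T_A=(-49.8826,-47.8442) T_B=(-34.9913,-56.4171) sweep=160.5478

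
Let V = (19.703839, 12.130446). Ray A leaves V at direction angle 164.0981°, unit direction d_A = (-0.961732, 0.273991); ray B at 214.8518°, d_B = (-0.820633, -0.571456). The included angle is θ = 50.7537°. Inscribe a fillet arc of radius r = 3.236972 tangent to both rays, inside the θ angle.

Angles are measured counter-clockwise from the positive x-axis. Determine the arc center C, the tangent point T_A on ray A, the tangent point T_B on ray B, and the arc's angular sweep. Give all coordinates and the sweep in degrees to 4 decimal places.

bisector direction at 189.4750° = (-0.986358,-0.164616)
center distance |VC| = r/sin(θ/2) = 3.236972/sin(25.3769°) = 7.552958
C = V + |VC|·bis = (12.2539,10.8871)
T_A = V + ((C−V)·d_A)·d_A = V + 6.8242·d_A = (13.1408,14.0002)
T_B = V + ((C−V)·d_B)·d_B = V + 6.8242·d_B = (14.1037,8.2307)
sweep = 180° − θ = 129.2463°

center=(12.2539,10.8871) T_A=(13.1408,14.0002) T_B=(14.1037,8.2307) sweep=129.2463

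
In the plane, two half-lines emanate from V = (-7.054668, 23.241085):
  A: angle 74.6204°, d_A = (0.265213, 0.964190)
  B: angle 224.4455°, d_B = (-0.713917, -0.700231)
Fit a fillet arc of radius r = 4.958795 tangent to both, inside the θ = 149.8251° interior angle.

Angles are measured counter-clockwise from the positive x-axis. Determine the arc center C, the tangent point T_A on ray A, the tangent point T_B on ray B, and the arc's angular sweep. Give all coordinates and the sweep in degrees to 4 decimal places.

center=(-11.4813,25.8452) T_A=(-6.7001,24.5300) T_B=(-8.0090,22.3050) sweep=30.1749

bisector direction at 149.5330° = (-0.861921,0.507043)
center distance |VC| = r/sin(θ/2) = 4.958795/sin(74.9125°) = 5.135829
C = V + |VC|·bis = (-11.4813,25.8452)
T_A = V + ((C−V)·d_A)·d_A = V + 1.3368·d_A = (-6.7001,24.5300)
T_B = V + ((C−V)·d_B)·d_B = V + 1.3368·d_B = (-8.0090,22.3050)
sweep = 180° − θ = 30.1749°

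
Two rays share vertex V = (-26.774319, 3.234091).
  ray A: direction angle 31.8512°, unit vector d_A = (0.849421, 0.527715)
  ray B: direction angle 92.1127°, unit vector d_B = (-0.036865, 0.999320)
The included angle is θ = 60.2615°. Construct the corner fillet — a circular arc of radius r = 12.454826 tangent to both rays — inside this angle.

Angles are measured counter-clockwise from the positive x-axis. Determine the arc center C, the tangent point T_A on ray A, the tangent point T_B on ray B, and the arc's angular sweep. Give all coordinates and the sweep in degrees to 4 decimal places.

center=(-15.1191,25.1378) T_A=(-8.5465,14.5584) T_B=(-27.5654,24.6787) sweep=119.7385

bisector direction at 61.9819° = (0.469750,0.882800)
center distance |VC| = r/sin(θ/2) = 12.454826/sin(30.1307°) = 24.811647
C = V + |VC|·bis = (-15.1191,25.1378)
T_A = V + ((C−V)·d_A)·d_A = V + 21.4592·d_A = (-8.5465,14.5584)
T_B = V + ((C−V)·d_B)·d_B = V + 21.4592·d_B = (-27.5654,24.6787)
sweep = 180° − θ = 119.7385°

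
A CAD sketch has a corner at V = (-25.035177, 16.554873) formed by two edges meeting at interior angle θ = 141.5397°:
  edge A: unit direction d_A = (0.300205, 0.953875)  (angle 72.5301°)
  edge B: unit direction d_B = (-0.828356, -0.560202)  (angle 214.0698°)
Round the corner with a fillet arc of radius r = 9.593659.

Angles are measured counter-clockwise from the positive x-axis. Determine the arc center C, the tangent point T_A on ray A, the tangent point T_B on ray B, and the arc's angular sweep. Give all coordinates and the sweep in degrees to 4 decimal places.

bisector direction at 143.2999° = (-0.801775,0.597626)
center distance |VC| = r/sin(θ/2) = 9.593659/sin(70.7699°) = 10.160587
C = V + |VC|·bis = (-33.1817,22.6271)
T_A = V + ((C−V)·d_A)·d_A = V + 3.3465·d_A = (-24.0305,19.7470)
T_B = V + ((C−V)·d_B)·d_B = V + 3.3465·d_B = (-27.8073,14.6801)
sweep = 180° − θ = 38.4603°

center=(-33.1817,22.6271) T_A=(-24.0305,19.7470) T_B=(-27.8073,14.6801) sweep=38.4603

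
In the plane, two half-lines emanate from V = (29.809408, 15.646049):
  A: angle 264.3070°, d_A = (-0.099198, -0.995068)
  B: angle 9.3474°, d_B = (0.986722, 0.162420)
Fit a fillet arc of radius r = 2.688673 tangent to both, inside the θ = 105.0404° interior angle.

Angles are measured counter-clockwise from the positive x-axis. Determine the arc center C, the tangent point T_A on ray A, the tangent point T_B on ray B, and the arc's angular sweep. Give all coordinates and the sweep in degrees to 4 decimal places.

bisector direction at 316.8272° = (0.729294,-0.684201)
center distance |VC| = r/sin(θ/2) = 2.688673/sin(52.5202°) = 3.388082
C = V + |VC|·bis = (32.2803,13.3279)
T_A = V + ((C−V)·d_A)·d_A = V + 2.0616·d_A = (29.6049,13.5946)
T_B = V + ((C−V)·d_B)·d_B = V + 2.0616·d_B = (31.8436,15.9809)
sweep = 180° − θ = 74.9596°

center=(32.2803,13.3279) T_A=(29.6049,13.5946) T_B=(31.8436,15.9809) sweep=74.9596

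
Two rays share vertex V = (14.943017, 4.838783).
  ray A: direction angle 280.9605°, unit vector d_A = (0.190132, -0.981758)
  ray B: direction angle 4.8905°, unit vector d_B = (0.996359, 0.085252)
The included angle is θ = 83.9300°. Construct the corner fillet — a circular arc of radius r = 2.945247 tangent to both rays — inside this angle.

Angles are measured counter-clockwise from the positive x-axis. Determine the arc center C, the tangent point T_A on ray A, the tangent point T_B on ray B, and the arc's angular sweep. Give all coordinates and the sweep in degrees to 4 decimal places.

bisector direction at 322.9255° = (0.797852,-0.602853)
center distance |VC| = r/sin(θ/2) = 2.945247/sin(41.9650°) = 4.404592
C = V + |VC|·bis = (18.4572,2.1835)
T_A = V + ((C−V)·d_A)·d_A = V + 3.2750·d_A = (15.5657,1.6235)
T_B = V + ((C−V)·d_B)·d_B = V + 3.2750·d_B = (18.2061,5.1180)
sweep = 180° − θ = 96.0700°

center=(18.4572,2.1835) T_A=(15.5657,1.6235) T_B=(18.2061,5.1180) sweep=96.0700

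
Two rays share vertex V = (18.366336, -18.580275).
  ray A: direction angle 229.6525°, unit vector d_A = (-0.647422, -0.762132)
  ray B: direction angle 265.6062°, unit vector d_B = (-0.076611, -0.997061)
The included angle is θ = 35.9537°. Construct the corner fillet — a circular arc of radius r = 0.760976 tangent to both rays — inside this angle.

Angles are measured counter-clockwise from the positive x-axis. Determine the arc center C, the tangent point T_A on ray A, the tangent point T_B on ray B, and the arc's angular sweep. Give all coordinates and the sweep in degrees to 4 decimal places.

bisector direction at 247.6294° = (-0.380597,-0.924741)
center distance |VC| = r/sin(θ/2) = 0.760976/sin(17.9768°) = 2.465636
C = V + |VC|·bis = (17.4279,-20.8604)
T_A = V + ((C−V)·d_A)·d_A = V + 2.3453·d_A = (16.8480,-20.3677)
T_B = V + ((C−V)·d_B)·d_B = V + 2.3453·d_B = (18.1867,-20.9186)
sweep = 180° − θ = 144.0463°

center=(17.4279,-20.8604) T_A=(16.8480,-20.3677) T_B=(18.1867,-20.9186) sweep=144.0463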